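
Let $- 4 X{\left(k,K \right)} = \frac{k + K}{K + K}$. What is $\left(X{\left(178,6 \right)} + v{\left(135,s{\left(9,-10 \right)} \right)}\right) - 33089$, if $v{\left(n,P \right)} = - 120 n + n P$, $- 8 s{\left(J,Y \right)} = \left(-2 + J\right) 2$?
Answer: $- \frac{594349}{12} \approx -49529.0$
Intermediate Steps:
$s{\left(J,Y \right)} = \frac{1}{2} - \frac{J}{4}$ ($s{\left(J,Y \right)} = - \frac{\left(-2 + J\right) 2}{8} = - \frac{-4 + 2 J}{8} = \frac{1}{2} - \frac{J}{4}$)
$v{\left(n,P \right)} = - 120 n + P n$
$X{\left(k,K \right)} = - \frac{K + k}{8 K}$ ($X{\left(k,K \right)} = - \frac{\left(k + K\right) \frac{1}{K + K}}{4} = - \frac{\left(K + k\right) \frac{1}{2 K}}{4} = - \frac{\frac{1}{2} \frac{1}{K} \left(K + k\right)}{4} = - \frac{K + k}{8 K}$)
$\left(X{\left(178,6 \right)} + v{\left(135,s{\left(9,-10 \right)} \right)}\right) - 33089 = \left(\frac{\left(-1\right) 6 - 178}{8 \cdot 6} + 135 \left(-120 + \left(\frac{1}{2} - \frac{9}{4}\right)\right)\right) - 33089 = \left(\frac{1}{8} \cdot \frac{1}{6} \left(-6 - 178\right) + 135 \left(-120 + \left(\frac{1}{2} - \frac{9}{4}\right)\right)\right) - 33089 = \left(\frac{1}{8} \cdot \frac{1}{6} \left(-184\right) + 135 \left(-120 - \frac{7}{4}\right)\right) - 33089 = \left(- \frac{23}{6} + 135 \left(- \frac{487}{4}\right)\right) - 33089 = \left(- \frac{23}{6} - \frac{65745}{4}\right) - 33089 = - \frac{197281}{12} - 33089 = - \frac{594349}{12}$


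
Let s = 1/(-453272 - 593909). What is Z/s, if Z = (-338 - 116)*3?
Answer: 1426260522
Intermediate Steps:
Z = -1362 (Z = -454*3 = -1362)
s = -1/1047181 (s = 1/(-1047181) = -1/1047181 ≈ -9.5494e-7)
Z/s = -1362/(-1/1047181) = -1362*(-1047181) = 1426260522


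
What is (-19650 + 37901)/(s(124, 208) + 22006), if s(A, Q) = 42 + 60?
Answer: 18251/22108 ≈ 0.82554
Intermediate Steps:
s(A, Q) = 102
(-19650 + 37901)/(s(124, 208) + 22006) = (-19650 + 37901)/(102 + 22006) = 18251/22108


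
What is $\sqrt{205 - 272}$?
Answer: $i \sqrt{67} \approx 8.1853 i$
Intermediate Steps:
$\sqrt{205 - 272} = \sqrt{-67} = i \sqrt{67}$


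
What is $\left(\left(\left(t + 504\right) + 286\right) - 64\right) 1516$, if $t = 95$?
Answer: $1244636$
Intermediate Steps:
$\left(\left(\left(t + 504\right) + 286\right) - 64\right) 1516 = \left(\left(\left(95 + 504\right) + 286\right) - 64\right) 1516 = \left(\left(599 + 286\right) - 64\right) 1516 = \left(885 - 64\right) 1516 = 821 \cdot 1516 = 1244636$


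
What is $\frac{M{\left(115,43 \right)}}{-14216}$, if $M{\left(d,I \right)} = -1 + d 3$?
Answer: $- \frac{43}{1777} \approx -0.024198$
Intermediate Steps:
$M{\left(d,I \right)} = -1 + 3 d$
$\frac{M{\left(115,43 \right)}}{-14216} = \frac{-1 + 3 \cdot 115}{-14216} = \left(-1 + 345\right) \left(- \frac{1}{14216}\right) = 344 \left(- \frac{1}{14216}\right) = - \frac{43}{1777}$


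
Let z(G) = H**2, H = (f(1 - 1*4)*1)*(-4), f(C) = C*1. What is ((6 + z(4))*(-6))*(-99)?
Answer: 89100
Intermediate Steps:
f(C) = C
H = 12 (H = ((1 - 1*4)*1)*(-4) = ((1 - 4)*1)*(-4) = -3*1*(-4) = -3*(-4) = 12)
z(G) = 144 (z(G) = 12**2 = 144)
((6 + z(4))*(-6))*(-99) = ((6 + 144)*(-6))*(-99) = (150*(-6))*(-99) = -900*(-99) = 89100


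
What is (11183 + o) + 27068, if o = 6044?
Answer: 44295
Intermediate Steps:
(11183 + o) + 27068 = (11183 + 6044) + 27068 = 17227 + 27068 = 44295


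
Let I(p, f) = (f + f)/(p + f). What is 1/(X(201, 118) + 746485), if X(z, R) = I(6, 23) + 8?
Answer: 29/21648343 ≈ 1.3396e-6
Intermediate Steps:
I(p, f) = 2*f/(f + p) (I(p, f) = (2*f)/(f + p) = 2*f/(f + p))
X(z, R) = 278/29 (X(z, R) = 2*23/(23 + 6) + 8 = 2*23/29 + 8 = 2*23*(1/29) + 8 = 46/29 + 8 = 278/29)
1/(X(201, 118) + 746485) = 1/(278/29 + 746485) = 1/(21648343/29) = 29/21648343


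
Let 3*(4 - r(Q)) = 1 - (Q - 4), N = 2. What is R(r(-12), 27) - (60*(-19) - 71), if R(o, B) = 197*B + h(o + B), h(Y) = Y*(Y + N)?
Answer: 65002/9 ≈ 7222.4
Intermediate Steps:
h(Y) = Y*(2 + Y) (h(Y) = Y*(Y + 2) = Y*(2 + Y))
r(Q) = 7/3 + Q/3 (r(Q) = 4 - (1 - (Q - 4))/3 = 4 - (1 - (-4 + Q))/3 = 4 - (1 + (4 - Q))/3 = 4 - (5 - Q)/3 = 4 + (-5/3 + Q/3) = 7/3 + Q/3)
R(o, B) = 197*B + (B + o)*(2 + B + o) (R(o, B) = 197*B + (o + B)*(2 + (o + B)) = 197*B + (B + o)*(2 + (B + o)) = 197*B + (B + o)*(2 + B + o))
R(r(-12), 27) - (60*(-19) - 71) = (197*27 + (27 + (7/3 + (⅓)*(-12)))*(2 + 27 + (7/3 + (⅓)*(-12)))) - (60*(-19) - 71) = (5319 + (27 + (7/3 - 4))*(2 + 27 + (7/3 - 4))) - (-1140 - 71) = (5319 + (27 - 5/3)*(2 + 27 - 5/3)) - 1*(-1211) = (5319 + (76/3)*(82/3)) + 1211 = (5319 + 6232/9) + 1211 = 54103/9 + 1211 = 65002/9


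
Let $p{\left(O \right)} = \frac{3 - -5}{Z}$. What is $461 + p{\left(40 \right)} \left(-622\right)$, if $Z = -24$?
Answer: $\frac{2005}{3} \approx 668.33$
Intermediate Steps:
$p{\left(O \right)} = - \frac{1}{3}$ ($p{\left(O \right)} = \frac{3 - -5}{-24} = \left(3 + 5\right) \left(- \frac{1}{24}\right) = 8 \left(- \frac{1}{24}\right) = - \frac{1}{3}$)
$461 + p{\left(40 \right)} \left(-622\right) = 461 - - \frac{622}{3} = 461 + \frac{622}{3} = \frac{2005}{3}$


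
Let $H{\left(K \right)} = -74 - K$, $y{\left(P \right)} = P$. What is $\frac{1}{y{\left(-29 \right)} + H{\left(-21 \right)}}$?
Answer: $- \frac{1}{82} \approx -0.012195$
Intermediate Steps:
$\frac{1}{y{\left(-29 \right)} + H{\left(-21 \right)}} = \frac{1}{-29 - 53} = \frac{1}{-82} = - \frac{1}{82}$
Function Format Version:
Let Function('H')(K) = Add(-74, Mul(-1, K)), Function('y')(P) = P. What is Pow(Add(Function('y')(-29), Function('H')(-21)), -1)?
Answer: Rational(-1, 82) ≈ -0.012195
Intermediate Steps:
Pow(Add(Function('y')(-29), Function('H')(-21)), -1) = Pow(Add(-29, Add(-74, Mul(-1, -21))), -1) = Pow(Add(-29, Add(-74, 21)), -1) = Pow(Add(-29, -53), -1) = Pow(-82, -1) = Rational(-1, 82)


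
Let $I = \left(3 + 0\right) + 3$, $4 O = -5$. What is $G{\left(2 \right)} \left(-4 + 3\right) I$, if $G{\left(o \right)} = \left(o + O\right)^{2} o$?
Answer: $- \frac{27}{4} \approx -6.75$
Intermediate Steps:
$O = - \frac{5}{4}$ ($O = \frac{1}{4} \left(-5\right) = - \frac{5}{4} \approx -1.25$)
$G{\left(o \right)} = o \left(- \frac{5}{4} + o\right)^{2}$ ($G{\left(o \right)} = \left(o - \frac{5}{4}\right)^{2} o = \left(- \frac{5}{4} + o\right)^{2} o = o \left(- \frac{5}{4} + o\right)^{2}$)
$I = 6$ ($I = 3 + 3 = 6$)
$G{\left(2 \right)} \left(-4 + 3\right) I = \frac{1}{16} \cdot 2 \left(-5 + 4 \cdot 2\right)^{2} \left(-4 + 3\right) 6 = \frac{1}{16} \cdot 2 \left(-5 + 8\right)^{2} \left(\left(-1\right) 6\right) = \frac{1}{16} \cdot 2 \cdot 3^{2} \left(-6\right) = \frac{1}{16} \cdot 2 \cdot 9 \left(-6\right) = \frac{9}{8} \left(-6\right) = - \frac{27}{4}$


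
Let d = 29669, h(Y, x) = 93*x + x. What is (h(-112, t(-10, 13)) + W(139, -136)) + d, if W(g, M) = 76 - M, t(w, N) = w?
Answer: 28941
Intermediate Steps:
h(Y, x) = 94*x
(h(-112, t(-10, 13)) + W(139, -136)) + d = (94*(-10) + (76 - 1*(-136))) + 29669 = (-940 + (76 + 136)) + 29669 = (-940 + 212) + 29669 = -728 + 29669 = 28941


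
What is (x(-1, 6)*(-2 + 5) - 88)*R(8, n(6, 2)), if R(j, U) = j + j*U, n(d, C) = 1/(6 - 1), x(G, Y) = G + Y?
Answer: -3504/5 ≈ -700.80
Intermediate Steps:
n(d, C) = 1/5
R(j, U) = j + U*j
(x(-1, 6)*(-2 + 5) - 88)*R(8, n(6, 2)) = ((-1 + 6)*(-2 + 5) - 88)*(8*(1 + 1/5)) = (5*3 - 88)*(8*(6/5)) = (15 - 88)*(48/5) = -73*48/5 = -3504/5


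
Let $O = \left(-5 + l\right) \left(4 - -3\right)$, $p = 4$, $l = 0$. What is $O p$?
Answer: $-140$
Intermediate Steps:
$O = -35$ ($O = \left(-5 + 0\right) \left(4 - -3\right) = - 5 \left(4 + 3\right) = \left(-5\right) 7 = -35$)
$O p = \left(-35\right) 4 = -140$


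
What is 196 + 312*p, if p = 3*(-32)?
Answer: -29756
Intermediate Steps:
p = -96
196 + 312*p = 196 + 312*(-96) = 196 - 29952 = -29756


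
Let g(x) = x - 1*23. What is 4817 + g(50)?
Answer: 4844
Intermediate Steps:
g(x) = -23 + x (g(x) = x - 23 = -23 + x)
4817 + g(50) = 4817 + (-23 + 50) = 4817 + 27 = 4844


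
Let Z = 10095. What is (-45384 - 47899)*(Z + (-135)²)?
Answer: -2641774560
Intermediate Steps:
(-45384 - 47899)*(Z + (-135)²) = (-45384 - 47899)*(10095 + (-135)²) = -93283*(10095 + 18225) = -93283*28320 = -2641774560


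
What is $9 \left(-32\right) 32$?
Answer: $-9216$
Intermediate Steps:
$9 \left(-32\right) 32 = \left(-288\right) 32 = -9216$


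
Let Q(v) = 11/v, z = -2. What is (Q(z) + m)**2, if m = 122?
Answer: 54289/4 ≈ 13572.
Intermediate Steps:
(Q(z) + m)**2 = (11/(-2) + 122)**2 = (11*(-1/2) + 122)**2 = (-11/2 + 122)**2 = (233/2)**2 = 54289/4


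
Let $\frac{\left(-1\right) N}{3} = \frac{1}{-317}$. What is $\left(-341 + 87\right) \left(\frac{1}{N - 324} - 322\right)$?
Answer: $\frac{8400117058}{102705} \approx 81789.0$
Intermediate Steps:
$N = \frac{3}{317}$ ($N = - \frac{3}{-317} = \left(-3\right) \left(- \frac{1}{317}\right) = \frac{3}{317} \approx 0.0094637$)
$\left(-341 + 87\right) \left(\frac{1}{N - 324} - 322\right) = \left(-341 + 87\right) \left(\frac{1}{\frac{3}{317} - 324} - 322\right) = - 254 \left(\frac{1}{- \frac{102705}{317}} - 322\right) = - 254 \left(- \frac{317}{102705} - 322\right) = \left(-254\right) \left(- \frac{33071327}{102705}\right) = \frac{8400117058}{102705}$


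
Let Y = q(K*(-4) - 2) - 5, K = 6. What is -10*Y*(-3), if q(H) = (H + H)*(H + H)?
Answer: 80970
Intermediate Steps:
q(H) = 4*H² (q(H) = (2*H)*(2*H) = 4*H²)
Y = 2699 (Y = 4*(6*(-4) - 2)² - 5 = 4*(-24 - 2)² - 5 = 4*(-26)² - 5 = 4*676 - 5 = 2704 - 5 = 2699)
-10*Y*(-3) = -10*2699*(-3) = -26990*(-3) = 80970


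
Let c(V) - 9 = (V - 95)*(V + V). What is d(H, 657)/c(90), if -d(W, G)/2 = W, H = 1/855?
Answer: 2/761805 ≈ 2.6253e-6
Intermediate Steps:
H = 1/855 ≈ 0.0011696
d(W, G) = -2*W
c(V) = 9 + 2*V*(-95 + V) (c(V) = 9 + (V - 95)*(V + V) = 9 + (-95 + V)*(2*V) = 9 + 2*V*(-95 + V))
d(H, 657)/c(90) = (-2*1/855)/(9 - 190*90 + 2*90**2) = -2/(855*(9 - 17100 + 2*8100)) = -2/(855*(9 - 17100 + 16200)) = -2/855/(-891) = -2/855*(-1/891) = 2/761805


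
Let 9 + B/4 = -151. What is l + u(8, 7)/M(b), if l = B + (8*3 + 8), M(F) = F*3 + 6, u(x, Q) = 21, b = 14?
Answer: -9721/16 ≈ -607.56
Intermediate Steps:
B = -640 (B = -36 + 4*(-151) = -36 - 604 = -640)
M(F) = 6 + 3*F (M(F) = 3*F + 6 = 6 + 3*F)
l = -608 (l = -640 + (8*3 + 8) = -640 + (24 + 8) = -640 + 32 = -608)
l + u(8, 7)/M(b) = -608 + 21/(6 + 3*14) = -608 + 21/(6 + 42) = -608 + 21/48 = -608 + 21*(1/48) = -608 + 7/16 = -9721/16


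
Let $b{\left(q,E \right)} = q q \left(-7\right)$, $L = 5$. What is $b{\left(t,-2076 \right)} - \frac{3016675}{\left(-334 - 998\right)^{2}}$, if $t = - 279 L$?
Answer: $- \frac{24168792833875}{1774224} \approx -1.3622 \cdot 10^{7}$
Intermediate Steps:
$t = -1395$ ($t = \left(-279\right) 5 = -1395$)
$b{\left(q,E \right)} = - 7 q^{2}$ ($b{\left(q,E \right)} = q^{2} \left(-7\right) = - 7 q^{2}$)
$b{\left(t,-2076 \right)} - \frac{3016675}{\left(-334 - 998\right)^{2}} = - 7 \left(-1395\right)^{2} - \frac{3016675}{\left(-334 - 998\right)^{2}} = \left(-7\right) 1946025 - \frac{3016675}{\left(-1332\right)^{2}} = -13622175 - \frac{3016675}{1774224} = - \frac{24168792833875}{1774224}$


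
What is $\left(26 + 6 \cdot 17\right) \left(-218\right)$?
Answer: $-27904$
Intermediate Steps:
$\left(26 + 6 \cdot 17\right) \left(-218\right) = \left(26 + 102\right) \left(-218\right) = 128 \left(-218\right) = -27904$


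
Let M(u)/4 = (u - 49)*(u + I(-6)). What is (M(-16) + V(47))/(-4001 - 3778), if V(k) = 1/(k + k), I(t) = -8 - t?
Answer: -439921/731226 ≈ -0.60162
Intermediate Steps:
V(k) = 1/(2*k)
M(u) = 4*(-49 + u)*(-2 + u) (M(u) = 4*((u - 49)*(u + (-8 - 1*(-6)))) = 4*((-49 + u)*(u + (-8 + 6))) = 4*((-49 + u)*(u - 2)) = 4*((-49 + u)*(-2 + u)) = 4*(-49 + u)*(-2 + u))
(M(-16) + V(47))/(-4001 - 3778) = ((392 - 204*(-16) + 4*(-16)**2) + (1/2)/47)/(-4001 - 3778) = ((392 + 3264 + 4*256) + (1/2)*(1/47))/(-7779) = ((392 + 3264 + 1024) + 1/94)*(-1/7779) = (4680 + 1/94)*(-1/7779) = (439921/94)*(-1/7779) = -439921/731226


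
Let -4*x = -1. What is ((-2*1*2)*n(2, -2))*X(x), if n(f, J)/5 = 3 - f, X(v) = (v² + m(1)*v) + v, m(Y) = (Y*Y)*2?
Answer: -65/4 ≈ -16.250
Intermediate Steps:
x = ¼ (x = -¼*(-1) = ¼ ≈ 0.25000)
m(Y) = 2*Y² (m(Y) = Y²*2 = 2*Y²)
X(v) = v² + 3*v (X(v) = (v² + (2*1²)*v) + v = (v² + (2*1)*v) + v = (v² + 2*v) + v = v² + 3*v)
n(f, J) = 15 - 5*f (n(f, J) = 5*(3 - f) = 15 - 5*f)
((-2*1*2)*n(2, -2))*X(x) = ((-2*1*2)*(15 - 5*2))*((3 + ¼)/4) = ((-2*2)*(15 - 10))*((¼)*(13/4)) = -4*5*(13/16) = -20*13/16 = -65/4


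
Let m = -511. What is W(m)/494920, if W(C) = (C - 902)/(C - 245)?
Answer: 157/41573280 ≈ 3.7765e-6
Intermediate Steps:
W(C) = (-902 + C)/(-245 + C)
W(m)/494920 = ((-902 - 511)/(-245 - 511))/494920 = (-1413/(-756))*(1/494920) = -1/756*(-1413)*(1/494920) = (157/84)*(1/494920) = 157/41573280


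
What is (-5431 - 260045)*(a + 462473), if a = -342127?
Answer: -31948974696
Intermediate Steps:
(-5431 - 260045)*(a + 462473) = (-5431 - 260045)*(-342127 + 462473) = -265476*120346 = -31948974696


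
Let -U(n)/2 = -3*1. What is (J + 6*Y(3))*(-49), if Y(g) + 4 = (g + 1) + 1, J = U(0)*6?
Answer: -2058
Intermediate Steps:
U(n) = 6 (U(n) = -(-6) = -2*(-3) = 6)
J = 36 (J = 6*6 = 36)
Y(g) = -2 + g (Y(g) = -4 + ((g + 1) + 1) = -4 + ((1 + g) + 1) = -4 + (2 + g) = -2 + g)
(J + 6*Y(3))*(-49) = (36 + 6*(-2 + 3))*(-49) = (36 + 6*1)*(-49) = (36 + 6)*(-49) = 42*(-49) = -2058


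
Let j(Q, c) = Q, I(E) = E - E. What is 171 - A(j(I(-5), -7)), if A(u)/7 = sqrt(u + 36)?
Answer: 129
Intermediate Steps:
I(E) = 0
A(u) = 7*sqrt(36 + u) (A(u) = 7*sqrt(u + 36) = 7*sqrt(36 + u))
171 - A(j(I(-5), -7)) = 171 - 7*sqrt(36 + 0) = 171 - 7*sqrt(36) = 171 - 7*6 = 171 - 1*42 = 171 - 42 = 129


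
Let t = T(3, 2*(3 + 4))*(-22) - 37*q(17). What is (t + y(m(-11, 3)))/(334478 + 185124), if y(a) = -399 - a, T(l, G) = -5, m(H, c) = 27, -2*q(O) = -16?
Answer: -306/259801 ≈ -0.0011778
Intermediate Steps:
q(O) = 8 (q(O) = -½*(-16) = 8)
t = -186 (t = -5*(-22) - 37*8 = 110 - 296 = -186)
(t + y(m(-11, 3)))/(334478 + 185124) = (-186 + (-399 - 1*27))/(334478 + 185124) = (-186 + (-399 - 27))/519602 = (-186 - 426)*(1/519602) = -612*1/519602 = -306/259801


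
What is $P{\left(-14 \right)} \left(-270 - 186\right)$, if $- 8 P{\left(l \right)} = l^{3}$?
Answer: $-156408$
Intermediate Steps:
$P{\left(l \right)} = - \frac{l^{3}}{8}$
$P{\left(-14 \right)} \left(-270 - 186\right) = - \frac{\left(-14\right)^{3}}{8} \left(-270 - 186\right) = \left(- \frac{1}{8}\right) \left(-2744\right) \left(-456\right) = 343 \left(-456\right) = -156408$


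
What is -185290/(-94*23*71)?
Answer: 92645/76751 ≈ 1.2071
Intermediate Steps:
-185290/(-94*23*71) = -185290/((-2162*71)) = -185290/(-153502) = -185290*(-1/153502) = 92645/76751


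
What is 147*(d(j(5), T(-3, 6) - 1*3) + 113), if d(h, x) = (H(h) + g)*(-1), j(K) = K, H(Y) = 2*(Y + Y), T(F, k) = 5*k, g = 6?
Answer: 12789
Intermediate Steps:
H(Y) = 4*Y (H(Y) = 2*(2*Y) = 4*Y)
d(h, x) = -6 - 4*h (d(h, x) = (4*h + 6)*(-1) = (6 + 4*h)*(-1) = -6 - 4*h)
147*(d(j(5), T(-3, 6) - 1*3) + 113) = 147*((-6 - 4*5) + 113) = 147*((-6 - 20) + 113) = 147*(-26 + 113) = 147*87 = 12789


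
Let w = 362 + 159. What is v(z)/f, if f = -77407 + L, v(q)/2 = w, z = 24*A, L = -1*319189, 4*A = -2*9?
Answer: -521/198298 ≈ -0.0026274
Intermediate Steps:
A = -9/2 (A = (-2*9)/4 = (1/4)*(-18) = -9/2 ≈ -4.5000)
L = -319189
w = 521
z = -108 (z = 24*(-9/2) = -108)
v(q) = 1042 (v(q) = 2*521 = 1042)
f = -396596 (f = -77407 - 319189 = -396596)
v(z)/f = 1042/(-396596) = 1042*(-1/396596) = -521/198298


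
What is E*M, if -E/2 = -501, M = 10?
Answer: 10020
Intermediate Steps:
E = 1002 (E = -2*(-501) = 1002)
E*M = 1002*10 = 10020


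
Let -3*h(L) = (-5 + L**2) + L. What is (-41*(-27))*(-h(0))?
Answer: -1845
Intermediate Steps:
h(L) = 5/3 - L/3 - L**2/3 (h(L) = -((-5 + L**2) + L)/3 = -(-5 + L + L**2)/3 = 5/3 - L/3 - L**2/3)
(-41*(-27))*(-h(0)) = (-41*(-27))*(-(5/3 - 1/3*0 - 1/3*0**2)) = 1107*(-(5/3 + 0 - 1/3*0)) = 1107*(-(5/3 + 0 + 0)) = 1107*(-1*5/3) = 1107*(-5/3) = -1845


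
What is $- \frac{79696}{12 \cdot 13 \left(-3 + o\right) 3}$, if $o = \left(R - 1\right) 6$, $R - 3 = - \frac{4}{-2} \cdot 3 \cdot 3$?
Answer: $- \frac{19924}{13689} \approx -1.4555$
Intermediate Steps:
$R = 21$ ($R = 3 + - \frac{4}{-2} \cdot 3 \cdot 3 = 3 + \left(-4\right) \left(- \frac{1}{2}\right) 3 \cdot 3 = 3 + 2 \cdot 3 \cdot 3 = 3 + 6 \cdot 3 = 3 + 18 = 21$)
$o = 120$ ($o = \left(21 - 1\right) 6 = 20 \cdot 6 = 120$)
$- \frac{79696}{12 \cdot 13 \left(-3 + o\right) 3} = - \frac{79696}{12 \cdot 13 \left(-3 + 120\right) 3} = - \frac{79696}{156 \cdot 117 \cdot 3} = - \frac{79696}{156 \cdot 351} = - \frac{79696}{54756} = \left(-79696\right) \frac{1}{54756} = - \frac{19924}{13689}$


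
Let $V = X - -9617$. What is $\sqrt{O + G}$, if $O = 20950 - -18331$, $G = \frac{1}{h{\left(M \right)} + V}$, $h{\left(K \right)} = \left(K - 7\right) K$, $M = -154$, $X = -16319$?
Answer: $\frac{\sqrt{3214368791119}}{9046} \approx 198.19$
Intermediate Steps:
$h{\left(K \right)} = K \left(-7 + K\right)$ ($h{\left(K \right)} = \left(-7 + K\right) K = K \left(-7 + K\right)$)
$V = -6702$ ($V = -16319 - -9617 = -16319 + 9617 = -6702$)
$G = \frac{1}{18092}$ ($G = \frac{1}{- 154 \left(-7 - 154\right) - 6702} = \frac{1}{\left(-154\right) \left(-161\right) - 6702} = \frac{1}{24794 - 6702} = \frac{1}{18092} \approx 5.5273 \cdot 10^{-5}$)
$O = 39281$ ($O = 20950 + 18331 = 39281$)
$\sqrt{O + G} = \sqrt{39281 + \frac{1}{18092}} = \sqrt{\frac{710671853}{18092}} = \frac{\sqrt{3214368791119}}{9046}$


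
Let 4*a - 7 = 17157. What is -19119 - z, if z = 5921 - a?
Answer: -20749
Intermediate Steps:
a = 4291 (a = 7/4 + (¼)*17157 = 7/4 + 17157/4 = 4291)
z = 1630 (z = 5921 - 1*4291 = 5921 - 4291 = 1630)
-19119 - z = -19119 - 1*1630 = -19119 - 1630 = -20749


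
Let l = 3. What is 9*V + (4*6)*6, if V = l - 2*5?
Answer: 81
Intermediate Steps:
V = -7 (V = 3 - 2*5 = 3 - 10 = -7)
9*V + (4*6)*6 = 9*(-7) + (4*6)*6 = -63 + 24*6 = -63 + 144 = 81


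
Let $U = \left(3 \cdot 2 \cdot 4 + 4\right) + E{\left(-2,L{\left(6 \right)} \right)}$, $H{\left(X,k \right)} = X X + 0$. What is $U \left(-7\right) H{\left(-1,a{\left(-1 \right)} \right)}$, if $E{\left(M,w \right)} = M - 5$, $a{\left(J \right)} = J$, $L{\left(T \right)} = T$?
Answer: $-147$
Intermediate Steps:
$E{\left(M,w \right)} = -5 + M$
$H{\left(X,k \right)} = X^{2}$ ($H{\left(X,k \right)} = X^{2} + 0 = X^{2}$)
$U = 21$ ($U = \left(3 \cdot 2 \cdot 4 + 4\right) - 7 = \left(6 \cdot 4 + 4\right) - 7 = \left(24 + 4\right) - 7 = 28 - 7 = 21$)
$U \left(-7\right) H{\left(-1,a{\left(-1 \right)} \right)} = 21 \left(-7\right) \left(-1\right)^{2} = \left(-147\right) 1 = -147$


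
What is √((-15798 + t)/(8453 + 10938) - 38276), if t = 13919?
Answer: I*√14392228916845/19391 ≈ 195.64*I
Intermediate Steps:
√((-15798 + t)/(8453 + 10938) - 38276) = √((-15798 + 13919)/(8453 + 10938) - 38276) = √(-1879/19391 - 38276) = √(-742211795/19391) = I*√14392228916845/19391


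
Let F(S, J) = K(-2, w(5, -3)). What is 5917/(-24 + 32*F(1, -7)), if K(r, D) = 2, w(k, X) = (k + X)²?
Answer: 5917/40 ≈ 147.93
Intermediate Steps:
w(k, X) = (X + k)²
F(S, J) = 2
5917/(-24 + 32*F(1, -7)) = 5917/(-24 + 32*2) = 5917/(-24 + 64) = 5917/40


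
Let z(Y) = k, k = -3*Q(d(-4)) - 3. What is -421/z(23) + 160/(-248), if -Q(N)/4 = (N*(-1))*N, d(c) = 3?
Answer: 10831/3441 ≈ 3.1476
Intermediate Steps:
Q(N) = 4*N² (Q(N) = -4*N*(-1)*N = -4*(-N)*N = -(-4)*N² = 4*N²)
k = -111 (k = -12*3² - 3 = -12*9 - 3 = -3*36 - 3 = -108 - 3 = -111)
z(Y) = -111
-421/z(23) + 160/(-248) = -421/(-111) + 160/(-248) = -421*(-1/111) + 160*(-1/248) = 421/111 - 20/31 = 10831/3441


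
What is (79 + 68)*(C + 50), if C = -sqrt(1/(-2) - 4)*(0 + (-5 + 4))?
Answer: 7350 + 441*I*sqrt(2)/2 ≈ 7350.0 + 311.83*I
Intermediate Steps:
C = 3*I*sqrt(2)/2 (C = -sqrt(-1/2 - 4)*(0 - 1) = -sqrt(-9/2)*(-1) = -3*I*sqrt(2)/2*(-1) = -(-3)*I*sqrt(2)/2 = 3*I*sqrt(2)/2 ≈ 2.1213*I)
(79 + 68)*(C + 50) = (79 + 68)*(3*I*sqrt(2)/2 + 50) = 147*(50 + 3*I*sqrt(2)/2) = 7350 + 441*I*sqrt(2)/2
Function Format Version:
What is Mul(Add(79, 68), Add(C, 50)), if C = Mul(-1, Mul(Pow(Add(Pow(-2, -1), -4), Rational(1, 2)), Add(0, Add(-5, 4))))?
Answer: Add(7350, Mul(Rational(441, 2), I, Pow(2, Rational(1, 2)))) ≈ Add(7350.0, Mul(311.83, I))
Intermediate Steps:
C = Mul(Rational(3, 2), I, Pow(2, Rational(1, 2))) (C = Mul(-1, Mul(Pow(Add(Rational(-1, 2), -4), Rational(1, 2)), Add(0, -1))) = Mul(-1, Mul(Pow(Rational(-9, 2), Rational(1, 2)), -1)) = Mul(-1, Mul(Mul(Rational(3, 2), I, Pow(2, Rational(1, 2))), -1)) = Mul(-1, Mul(Rational(-3, 2), I, Pow(2, Rational(1, 2)))) = Mul(Rational(3, 2), I, Pow(2, Rational(1, 2))) ≈ Mul(2.1213, I))
Mul(Add(79, 68), Add(C, 50)) = Mul(Add(79, 68), Add(Mul(Rational(3, 2), I, Pow(2, Rational(1, 2))), 50)) = Mul(147, Add(50, Mul(Rational(3, 2), I, Pow(2, Rational(1, 2))))) = Add(7350, Mul(Rational(441, 2), I, Pow(2, Rational(1, 2))))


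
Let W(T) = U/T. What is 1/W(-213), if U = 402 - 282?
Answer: -71/40 ≈ -1.7750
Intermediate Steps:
U = 120
W(T) = 120/T
1/W(-213) = 1/(120/(-213)) = 1/(120*(-1/213)) = 1/(-40/71) = -71/40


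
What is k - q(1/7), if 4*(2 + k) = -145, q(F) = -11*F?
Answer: -1027/28 ≈ -36.679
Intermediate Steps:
k = -153/4 (k = -2 + (1/4)*(-145) = -2 - 145/4 = -153/4 ≈ -38.250)
k - q(1/7) = -153/4 - (-11)/7 = -153/4 - 1*(-11/7) = -153/4 + 11/7 = -1027/28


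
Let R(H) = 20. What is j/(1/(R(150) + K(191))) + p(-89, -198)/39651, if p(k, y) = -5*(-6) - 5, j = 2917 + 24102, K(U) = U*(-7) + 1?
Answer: -1409870765579/39651 ≈ -3.5557e+7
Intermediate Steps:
K(U) = 1 - 7*U (K(U) = -7*U + 1 = 1 - 7*U)
j = 27019
p(k, y) = 25 (p(k, y) = 30 - 5 = 25)
j/(1/(R(150) + K(191))) + p(-89, -198)/39651 = 27019/(1/(20 + (1 - 7*191))) + 25/39651 = 27019/(1/(20 + (1 - 1337))) + 25*(1/39651) = 27019/(1/(20 - 1336)) + 25/39651 = 27019/(1/(-1316)) + 25/39651 = 27019/(-1/1316) + 25/39651 = 27019*(-1316) + 25/39651 = -35557004 + 25/39651 = -1409870765579/39651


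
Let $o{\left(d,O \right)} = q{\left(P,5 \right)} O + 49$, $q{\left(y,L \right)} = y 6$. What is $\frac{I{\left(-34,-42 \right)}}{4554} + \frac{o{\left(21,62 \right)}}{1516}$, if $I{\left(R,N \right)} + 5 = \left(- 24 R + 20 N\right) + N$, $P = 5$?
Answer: $\frac{4292975}{3451932} \approx 1.2436$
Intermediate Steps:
$I{\left(R,N \right)} = -5 - 24 R + 21 N$ ($I{\left(R,N \right)} = -5 + \left(\left(- 24 R + 20 N\right) + N\right) = -5 + \left(- 24 R + 21 N\right) = -5 - 24 R + 21 N$)
$q{\left(y,L \right)} = 6 y$
$o{\left(d,O \right)} = 49 + 30 O$ ($o{\left(d,O \right)} = 6 \cdot 5 O + 49 = 30 O + 49 = 49 + 30 O$)
$\frac{I{\left(-34,-42 \right)}}{4554} + \frac{o{\left(21,62 \right)}}{1516} = \frac{-5 - -816 + 21 \left(-42\right)}{4554} + \frac{49 + 30 \cdot 62}{1516} = \left(-5 + 816 - 882\right) \frac{1}{4554} + \left(49 + 1860\right) \frac{1}{1516} = \left(-71\right) \frac{1}{4554} + 1909 \cdot \frac{1}{1516} = - \frac{71}{4554} + \frac{1909}{1516} = \frac{4292975}{3451932}$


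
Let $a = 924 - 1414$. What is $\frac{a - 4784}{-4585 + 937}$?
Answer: $\frac{879}{608} \approx 1.4457$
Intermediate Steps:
$a = -490$ ($a = 924 - 1414 = -490$)
$\frac{a - 4784}{-4585 + 937} = \frac{-490 - 4784}{-4585 + 937} = - \frac{5274}{-3648} = \left(-5274\right) \left(- \frac{1}{3648}\right) = \frac{879}{608}$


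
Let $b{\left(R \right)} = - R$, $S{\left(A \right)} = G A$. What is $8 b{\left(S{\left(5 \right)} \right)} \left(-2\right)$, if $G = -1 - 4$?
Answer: $-400$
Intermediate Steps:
$G = -5$
$S{\left(A \right)} = - 5 A$
$8 b{\left(S{\left(5 \right)} \right)} \left(-2\right) = 8 \left(- \left(-5\right) 5\right) \left(-2\right) = 8 \left(\left(-1\right) \left(-25\right)\right) \left(-2\right) = 8 \cdot 25 \left(-2\right) = 200 \left(-2\right) = -400$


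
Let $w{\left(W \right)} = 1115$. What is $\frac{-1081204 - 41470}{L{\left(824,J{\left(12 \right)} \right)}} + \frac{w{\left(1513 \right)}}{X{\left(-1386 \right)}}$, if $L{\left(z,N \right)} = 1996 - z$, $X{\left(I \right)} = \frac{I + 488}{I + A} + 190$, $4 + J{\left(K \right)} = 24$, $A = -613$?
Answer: $- \frac{106199679993}{111547444} \approx -952.06$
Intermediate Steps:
$J{\left(K \right)} = 20$ ($J{\left(K \right)} = -4 + 24 = 20$)
$X{\left(I \right)} = 190 + \frac{488 + I}{-613 + I}$ ($X{\left(I \right)} = \frac{I + 488}{I - 613} + 190 = \frac{488 + I}{-613 + I} + 190 = 190 + \frac{488 + I}{-613 + I}$)
$\frac{-1081204 - 41470}{L{\left(824,J{\left(12 \right)} \right)}} + \frac{w{\left(1513 \right)}}{X{\left(-1386 \right)}} = \frac{-1081204 - 41470}{1996 - 824} + \frac{1115}{\frac{1}{-613 - 1386} \left(-115982 + 191 \left(-1386\right)\right)} = \frac{-1081204 - 41470}{1996 - 824} + \frac{1115}{\frac{1}{-1999} \left(-115982 - 264726\right)} = - \frac{1122674}{1172} + \frac{1115}{\left(- \frac{1}{1999}\right) \left(-380708\right)} = \left(-1122674\right) \frac{1}{1172} + \frac{1115}{\frac{380708}{1999}} = - \frac{561337}{586} + 1115 \cdot \frac{1999}{380708} = - \frac{561337}{586} + \frac{2228885}{380708} = - \frac{106199679993}{111547444}$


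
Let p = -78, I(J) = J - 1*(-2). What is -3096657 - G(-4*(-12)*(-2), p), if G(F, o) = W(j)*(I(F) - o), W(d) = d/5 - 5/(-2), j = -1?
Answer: -15483101/5 ≈ -3.0966e+6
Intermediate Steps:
I(J) = 2 + J (I(J) = J + 2 = 2 + J)
W(d) = 5/2 + d/5 (W(d) = d*(⅕) - 5*(-½) = d/5 + 5/2 = 5/2 + d/5)
G(F, o) = 23/5 - 23*o/10 + 23*F/10 (G(F, o) = (5/2 + (⅕)*(-1))*((2 + F) - o) = (5/2 - ⅕)*(2 + F - o) = 23*(2 + F - o)/10 = 23/5 - 23*o/10 + 23*F/10)
-3096657 - G(-4*(-12)*(-2), p) = -3096657 - (23/5 - 23/10*(-78) + 23*(-4*(-12)*(-2))/10) = -3096657 - (23/5 + 897/5 + 23*(48*(-2))/10) = -3096657 - (23/5 + 897/5 + (23/10)*(-96)) = -3096657 - (23/5 + 897/5 - 1104/5) = -3096657 - 1*(-184/5) = -3096657 + 184/5 = -15483101/5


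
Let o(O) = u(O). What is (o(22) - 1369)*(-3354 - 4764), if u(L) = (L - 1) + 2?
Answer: 10926828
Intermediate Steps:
u(L) = 1 + L (u(L) = (-1 + L) + 2 = 1 + L)
o(O) = 1 + O
(o(22) - 1369)*(-3354 - 4764) = ((1 + 22) - 1369)*(-3354 - 4764) = (23 - 1369)*(-8118) = -1346*(-8118) = 10926828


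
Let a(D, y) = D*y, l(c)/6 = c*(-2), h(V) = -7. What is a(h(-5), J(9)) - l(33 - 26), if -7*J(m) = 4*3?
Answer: 96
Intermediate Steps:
J(m) = -12/7 (J(m) = -4*3/7 = -1/7*12 = -12/7)
l(c) = -12*c (l(c) = 6*(c*(-2)) = 6*(-2*c) = -12*c)
a(h(-5), J(9)) - l(33 - 26) = -7*(-12/7) - (-12)*(33 - 26) = 12 - (-12)*7 = 12 - 1*(-84) = 12 + 84 = 96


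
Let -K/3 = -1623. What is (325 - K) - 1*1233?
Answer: -5777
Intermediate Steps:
K = 4869 (K = -3*(-1623) = 4869)
(325 - K) - 1*1233 = (325 - 1*4869) - 1*1233 = (325 - 4869) - 1233 = -4544 - 1233 = -5777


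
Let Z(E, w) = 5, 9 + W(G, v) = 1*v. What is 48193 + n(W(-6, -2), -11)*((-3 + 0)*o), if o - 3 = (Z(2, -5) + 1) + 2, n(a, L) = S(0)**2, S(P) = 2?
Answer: 48061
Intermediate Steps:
W(G, v) = -9 + v (W(G, v) = -9 + 1*v = -9 + v)
n(a, L) = 4 (n(a, L) = 2**2 = 4)
o = 11 (o = 3 + ((5 + 1) + 2) = 3 + (6 + 2) = 3 + 8 = 11)
48193 + n(W(-6, -2), -11)*((-3 + 0)*o) = 48193 + 4*((-3 + 0)*11) = 48193 + 4*(-3*11) = 48193 + 4*(-33) = 48193 - 132 = 48061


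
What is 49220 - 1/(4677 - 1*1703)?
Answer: 146380279/2974 ≈ 49220.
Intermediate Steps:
49220 - 1/(4677 - 1*1703) = 49220 - 1/(4677 - 1703) = 49220 - 1/2974 = 146380279/2974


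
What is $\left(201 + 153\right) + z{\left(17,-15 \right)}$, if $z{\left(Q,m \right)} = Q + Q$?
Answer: $388$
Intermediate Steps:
$z{\left(Q,m \right)} = 2 Q$
$\left(201 + 153\right) + z{\left(17,-15 \right)} = \left(201 + 153\right) + 2 \cdot 17 = 354 + 34 = 388$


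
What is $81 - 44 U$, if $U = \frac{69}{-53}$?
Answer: $\frac{7329}{53} \approx 138.28$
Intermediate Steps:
$U = - \frac{69}{53}$ ($U = 69 \left(- \frac{1}{53}\right) = - \frac{69}{53} \approx -1.3019$)
$81 - 44 U = 81 - - \frac{3036}{53} = 81 + \frac{3036}{53} = \frac{7329}{53}$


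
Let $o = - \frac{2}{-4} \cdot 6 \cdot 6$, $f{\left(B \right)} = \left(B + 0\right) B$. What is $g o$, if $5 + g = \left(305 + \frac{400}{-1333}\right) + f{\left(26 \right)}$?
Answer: $\frac{23410944}{1333} \approx 17563.0$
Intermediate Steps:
$f{\left(B \right)} = B^{2}$ ($f{\left(B \right)} = B B = B^{2}$)
$o = 18$ ($o = \left(-2\right) \left(- \frac{1}{4}\right) 6 \cdot 6 = \frac{1}{2} \cdot 6 \cdot 6 = 3 \cdot 6 = 18$)
$g = \frac{1300608}{1333}$ ($g = -5 + \left(\left(305 + \frac{400}{-1333}\right) + 26^{2}\right) = -5 + \left(\left(305 + 400 \left(- \frac{1}{1333}\right)\right) + 676\right) = -5 + \left(\left(305 - \frac{400}{1333}\right) + 676\right) = -5 + \left(\frac{406165}{1333} + 676\right) = -5 + \frac{1307273}{1333} = \frac{1300608}{1333} \approx 975.7$)
$g o = \frac{1300608}{1333} \cdot 18 = \frac{23410944}{1333}$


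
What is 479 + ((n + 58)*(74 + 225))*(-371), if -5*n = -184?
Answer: -52577951/5 ≈ -1.0516e+7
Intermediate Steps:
n = 184/5 (n = -⅕*(-184) = 184/5 ≈ 36.800)
479 + ((n + 58)*(74 + 225))*(-371) = 479 + ((184/5 + 58)*(74 + 225))*(-371) = 479 + ((474/5)*299)*(-371) = 479 + (141726/5)*(-371) = 479 - 52580346/5 = -52577951/5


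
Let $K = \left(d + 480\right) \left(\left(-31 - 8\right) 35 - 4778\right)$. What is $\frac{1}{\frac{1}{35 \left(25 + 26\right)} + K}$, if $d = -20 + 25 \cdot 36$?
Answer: $- \frac{1785}{14912746799} \approx -1.197 \cdot 10^{-7}$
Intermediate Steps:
$d = 880$ ($d = -20 + 900 = 880$)
$K = -8354480$ ($K = \left(880 + 480\right) \left(\left(-31 - 8\right) 35 - 4778\right) = 1360 \left(\left(-39\right) 35 - 4778\right) = 1360 \left(-1365 - 4778\right) = 1360 \left(-6143\right) = -8354480$)
$\frac{1}{\frac{1}{35 \left(25 + 26\right)} + K} = \frac{1}{\frac{1}{35 \left(25 + 26\right)} - 8354480} = \frac{1}{\frac{1}{35 \cdot 51} - 8354480} = \frac{1}{\frac{1}{1785} - 8354480} = \frac{1}{- \frac{14912746799}{1785}} = - \frac{1785}{14912746799}$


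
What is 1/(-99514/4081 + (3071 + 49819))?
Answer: 4081/215744576 ≈ 1.8916e-5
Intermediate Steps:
1/(-99514/4081 + (3071 + 49819)) = 1/(-99514*1/4081 + 52890) = 1/(-99514/4081 + 52890) = 1/(215744576/4081) = 4081/215744576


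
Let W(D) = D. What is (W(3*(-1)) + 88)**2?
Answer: 7225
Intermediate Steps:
(W(3*(-1)) + 88)**2 = (3*(-1) + 88)**2 = (-3 + 88)**2 = 85**2 = 7225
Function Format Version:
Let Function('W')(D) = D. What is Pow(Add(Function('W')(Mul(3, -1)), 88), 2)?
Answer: 7225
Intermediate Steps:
Pow(Add(Function('W')(Mul(3, -1)), 88), 2) = Pow(Add(Mul(3, -1), 88), 2) = Pow(Add(-3, 88), 2) = Pow(85, 2) = 7225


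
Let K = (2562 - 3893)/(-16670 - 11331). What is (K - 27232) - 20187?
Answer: -1327778088/28001 ≈ -47419.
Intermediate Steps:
K = 1331/28001 (K = -1331/(-28001) = -1331*(-1/28001) = 1331/28001 ≈ 0.047534)
(K - 27232) - 20187 = (1331/28001 - 27232) - 20187 = -762521901/28001 - 20187 = -1327778088/28001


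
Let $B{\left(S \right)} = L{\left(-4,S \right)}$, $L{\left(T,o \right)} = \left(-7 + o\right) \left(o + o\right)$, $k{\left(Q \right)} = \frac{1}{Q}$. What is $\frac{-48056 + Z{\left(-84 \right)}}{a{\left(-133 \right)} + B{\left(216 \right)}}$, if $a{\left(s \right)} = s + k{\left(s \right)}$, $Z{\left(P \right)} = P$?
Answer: $- \frac{3201310}{5995307} \approx -0.53397$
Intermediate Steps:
$L{\left(T,o \right)} = 2 o \left(-7 + o\right)$ ($L{\left(T,o \right)} = \left(-7 + o\right) 2 o = 2 o \left(-7 + o\right)$)
$B{\left(S \right)} = 2 S \left(-7 + S\right)$
$a{\left(s \right)} = s + \frac{1}{s}$
$\frac{-48056 + Z{\left(-84 \right)}}{a{\left(-133 \right)} + B{\left(216 \right)}} = \frac{-48056 - 84}{\left(-133 + \frac{1}{-133}\right) + 2 \cdot 216 \left(-7 + 216\right)} = - \frac{48140}{\left(-133 - \frac{1}{133}\right) + 2 \cdot 216 \cdot 209} = - \frac{48140}{- \frac{17690}{133} + 90288} = - \frac{48140}{\frac{11990614}{133}} = \left(-48140\right) \frac{133}{11990614} = - \frac{3201310}{5995307}$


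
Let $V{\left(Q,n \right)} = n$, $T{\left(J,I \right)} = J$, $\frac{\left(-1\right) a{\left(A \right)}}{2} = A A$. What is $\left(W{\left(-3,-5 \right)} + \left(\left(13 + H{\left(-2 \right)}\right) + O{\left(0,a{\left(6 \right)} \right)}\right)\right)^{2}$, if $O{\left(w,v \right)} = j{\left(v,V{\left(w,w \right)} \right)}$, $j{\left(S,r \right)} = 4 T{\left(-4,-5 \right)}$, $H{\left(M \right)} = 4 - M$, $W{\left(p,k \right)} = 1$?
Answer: $16$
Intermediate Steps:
$a{\left(A \right)} = - 2 A^{2}$ ($a{\left(A \right)} = - 2 A A = - 2 A^{2}$)
$j{\left(S,r \right)} = -16$ ($j{\left(S,r \right)} = 4 \left(-4\right) = -16$)
$O{\left(w,v \right)} = -16$
$\left(W{\left(-3,-5 \right)} + \left(\left(13 + H{\left(-2 \right)}\right) + O{\left(0,a{\left(6 \right)} \right)}\right)\right)^{2} = \left(1 + \left(\left(13 + \left(4 - -2\right)\right) - 16\right)\right)^{2} = \left(1 + \left(\left(13 + \left(4 + 2\right)\right) - 16\right)\right)^{2} = \left(1 + \left(\left(13 + 6\right) - 16\right)\right)^{2} = \left(1 + \left(19 - 16\right)\right)^{2} = \left(1 + 3\right)^{2} = 4^{2} = 16$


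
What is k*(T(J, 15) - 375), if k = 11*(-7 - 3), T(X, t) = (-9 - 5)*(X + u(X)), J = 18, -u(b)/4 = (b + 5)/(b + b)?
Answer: 585310/9 ≈ 65034.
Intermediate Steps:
u(b) = -2*(5 + b)/b (u(b) = -4*(b + 5)/(b + b) = -4*(5 + b)/(2*b) = -4*(5 + b)*1/(2*b) = -2*(5 + b)/b)
T(X, t) = 28 - 14*X + 140/X (T(X, t) = (-9 - 5)*(X + (-2 - 10/X)) = -14*(-2 + X - 10/X) = 28 - 14*X + 140/X)
k = -110 (k = 11*(-10) = -110)
k*(T(J, 15) - 375) = -110*((28 - 14*18 + 140/18) - 375) = -110*((28 - 252 + 140*(1/18)) - 375) = -110*((28 - 252 + 70/9) - 375) = -110*(-1946/9 - 375) = -110*(-5321/9) = 585310/9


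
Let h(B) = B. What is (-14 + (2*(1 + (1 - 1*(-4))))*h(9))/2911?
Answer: 94/2911 ≈ 0.032291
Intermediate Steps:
(-14 + (2*(1 + (1 - 1*(-4))))*h(9))/2911 = (-14 + (2*(1 + (1 - 1*(-4))))*9)/2911 = (-14 + (2*(1 + (1 + 4)))*9)*(1/2911) = (-14 + (2*(1 + 5))*9)*(1/2911) = (-14 + (2*6)*9)*(1/2911) = (-14 + 12*9)*(1/2911) = (-14 + 108)*(1/2911) = 94*(1/2911) = 94/2911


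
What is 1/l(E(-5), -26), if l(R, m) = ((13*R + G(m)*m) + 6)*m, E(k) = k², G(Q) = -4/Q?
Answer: -1/8502 ≈ -0.00011762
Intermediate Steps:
l(R, m) = m*(2 + 13*R) (l(R, m) = ((13*R + (-4/m)*m) + 6)*m = ((13*R - 4) + 6)*m = ((-4 + 13*R) + 6)*m = (2 + 13*R)*m = m*(2 + 13*R))
1/l(E(-5), -26) = 1/(-26*(2 + 13*(-5)²)) = 1/(-26*(2 + 13*25)) = 1/(-26*(2 + 325)) = 1/(-26*327) = 1/(-8502) = -1/8502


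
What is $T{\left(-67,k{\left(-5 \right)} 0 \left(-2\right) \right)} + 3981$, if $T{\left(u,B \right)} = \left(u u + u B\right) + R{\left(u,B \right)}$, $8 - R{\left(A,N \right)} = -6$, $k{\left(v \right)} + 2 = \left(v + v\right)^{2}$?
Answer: $8484$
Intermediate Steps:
$k{\left(v \right)} = -2 + 4 v^{2}$ ($k{\left(v \right)} = -2 + \left(v + v\right)^{2} = -2 + \left(2 v\right)^{2} = -2 + 4 v^{2}$)
$R{\left(A,N \right)} = 14$ ($R{\left(A,N \right)} = 8 - -6 = 8 + 6 = 14$)
$T{\left(u,B \right)} = 14 + u^{2} + B u$ ($T{\left(u,B \right)} = \left(u u + u B\right) + 14 = \left(u^{2} + B u\right) + 14 = 14 + u^{2} + B u$)
$T{\left(-67,k{\left(-5 \right)} 0 \left(-2\right) \right)} + 3981 = \left(14 + \left(-67\right)^{2} + \left(-2 + 4 \left(-5\right)^{2}\right) 0 \left(-2\right) \left(-67\right)\right) + 3981 = \left(14 + 4489 + \left(-2 + 4 \cdot 25\right) 0 \left(-2\right) \left(-67\right)\right) + 3981 = \left(14 + 4489 + \left(-2 + 100\right) 0 \left(-2\right) \left(-67\right)\right) + 3981 = \left(14 + 4489 + 98 \cdot 0 \left(-2\right) \left(-67\right)\right) + 3981 = \left(14 + 4489 + 0 \left(-2\right) \left(-67\right)\right) + 3981 = \left(14 + 4489 + 0 \left(-67\right)\right) + 3981 = \left(14 + 4489 + 0\right) + 3981 = 4503 + 3981 = 8484$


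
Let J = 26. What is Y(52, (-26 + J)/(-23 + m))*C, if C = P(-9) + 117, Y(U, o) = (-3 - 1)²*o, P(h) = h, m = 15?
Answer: 0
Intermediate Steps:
Y(U, o) = 16*o (Y(U, o) = (-4)²*o = 16*o)
C = 108 (C = -9 + 117 = 108)
Y(52, (-26 + J)/(-23 + m))*C = (16*((-26 + 26)/(-23 + 15)))*108 = (16*(0/(-8)))*108 = (16*(0*(-⅛)))*108 = (16*0)*108 = 0*108 = 0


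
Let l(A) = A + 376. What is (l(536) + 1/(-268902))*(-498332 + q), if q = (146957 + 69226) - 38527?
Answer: -13107023444858/44817 ≈ -2.9246e+8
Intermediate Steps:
l(A) = 376 + A
q = 177656 (q = 216183 - 38527 = 177656)
(l(536) + 1/(-268902))*(-498332 + q) = ((376 + 536) + 1/(-268902))*(-498332 + 177656) = (912 - 1/268902)*(-320676) = (245238623/268902)*(-320676) = -13107023444858/44817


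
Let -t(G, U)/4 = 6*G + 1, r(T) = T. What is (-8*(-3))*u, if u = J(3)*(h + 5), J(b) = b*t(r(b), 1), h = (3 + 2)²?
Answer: -164160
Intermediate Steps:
h = 25 (h = 5² = 25)
t(G, U) = -4 - 24*G (t(G, U) = -4*(6*G + 1) = -4*(1 + 6*G) = -4 - 24*G)
J(b) = b*(-4 - 24*b)
u = -6840 (u = (-4*3*(1 + 6*3))*(25 + 5) = -4*3*(1 + 18)*30 = -4*3*19*30 = -228*30 = -6840)
(-8*(-3))*u = -8*(-3)*(-6840) = 24*(-6840) = -164160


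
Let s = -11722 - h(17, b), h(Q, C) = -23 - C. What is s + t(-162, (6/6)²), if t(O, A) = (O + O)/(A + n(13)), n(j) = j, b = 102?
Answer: -81341/7 ≈ -11620.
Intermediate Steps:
t(O, A) = 2*O/(13 + A) (t(O, A) = (O + O)/(A + 13) = (2*O)/(13 + A) = 2*O/(13 + A))
s = -11597 (s = -11722 - (-23 - 1*102) = -11722 - (-23 - 102) = -11722 - 1*(-125) = -11722 + 125 = -11597)
s + t(-162, (6/6)²) = -11597 + 2*(-162)/(13 + (6/6)²) = -11597 + 2*(-162)/(13 + (6*(⅙))²) = -11597 + 2*(-162)/(13 + 1²) = -11597 + 2*(-162)/(13 + 1) = -11597 + 2*(-162)/14 = -11597 + 2*(-162)*(1/14) = -11597 - 162/7 = -81341/7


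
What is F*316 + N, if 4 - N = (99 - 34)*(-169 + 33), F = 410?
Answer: 138404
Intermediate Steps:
N = 8844 (N = 4 - (99 - 34)*(-169 + 33) = 4 - 65*(-136) = 4 - 1*(-8840) = 4 + 8840 = 8844)
F*316 + N = 410*316 + 8844 = 129560 + 8844 = 138404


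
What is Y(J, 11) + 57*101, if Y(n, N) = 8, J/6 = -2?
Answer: 5765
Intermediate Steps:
J = -12 (J = 6*(-2) = -12)
Y(J, 11) + 57*101 = 8 + 57*101 = 8 + 5757 = 5765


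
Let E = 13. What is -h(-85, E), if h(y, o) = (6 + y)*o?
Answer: 1027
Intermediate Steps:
h(y, o) = o*(6 + y)
-h(-85, E) = -13*(6 - 85) = -13*(-79) = -1*(-1027) = 1027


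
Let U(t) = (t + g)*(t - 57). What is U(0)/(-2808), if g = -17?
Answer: -323/936 ≈ -0.34509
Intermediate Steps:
U(t) = (-57 + t)*(-17 + t) (U(t) = (t - 17)*(t - 57) = (-17 + t)*(-57 + t) = (-57 + t)*(-17 + t))
U(0)/(-2808) = (969 + 0² - 74*0)/(-2808) = (969 + 0 + 0)*(-1/2808) = 969*(-1/2808) = -323/936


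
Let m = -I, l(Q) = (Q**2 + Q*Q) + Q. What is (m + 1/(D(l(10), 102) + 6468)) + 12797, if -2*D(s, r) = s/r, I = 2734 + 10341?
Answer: -61125772/219877 ≈ -278.00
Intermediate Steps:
I = 13075
l(Q) = Q + 2*Q**2 (l(Q) = (Q**2 + Q**2) + Q = 2*Q**2 + Q = Q + 2*Q**2)
D(s, r) = -s/(2*r)
m = -13075 (m = -1*13075 = -13075)
(m + 1/(D(l(10), 102) + 6468)) + 12797 = (-13075 + 1/(-1/2*10*(1 + 2*10)/102 + 6468)) + 12797 = (-13075 + 1/(-1/2*10*(1 + 20)*1/102 + 6468)) + 12797 = (-13075 + 1/(-1/2*10*21*1/102 + 6468)) + 12797 = (-13075 + 1/(-1/2*210*1/102 + 6468)) + 12797 = (-13075 + 1/(-35/34 + 6468)) + 12797 = (-13075 + 1/(219877/34)) + 12797 = (-13075 + 34/219877) + 12797 = -2874891741/219877 + 12797 = -61125772/219877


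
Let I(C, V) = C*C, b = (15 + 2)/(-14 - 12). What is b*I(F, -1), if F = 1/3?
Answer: -17/234 ≈ -0.072650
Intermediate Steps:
F = ⅓ ≈ 0.33333
b = -17/26 (b = 17/(-26) = 17*(-1/26) = -17/26 ≈ -0.65385)
I(C, V) = C²
b*I(F, -1) = -17*(⅓)²/26 = -17/26*⅑ = -17/234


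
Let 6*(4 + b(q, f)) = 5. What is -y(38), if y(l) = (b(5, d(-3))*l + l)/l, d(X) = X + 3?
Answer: 13/6 ≈ 2.1667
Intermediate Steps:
d(X) = 3 + X
b(q, f) = -19/6 (b(q, f) = -4 + (1/6)*5 = -4 + 5/6 = -19/6)
y(l) = -13/6 (y(l) = (-19*l/6 + l)/l = (-13*l/6)/l = -13/6)
-y(38) = -1*(-13/6) = 13/6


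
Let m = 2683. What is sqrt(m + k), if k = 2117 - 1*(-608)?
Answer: 52*sqrt(2) ≈ 73.539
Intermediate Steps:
k = 2725 (k = 2117 + 608 = 2725)
sqrt(m + k) = sqrt(2683 + 2725) = sqrt(5408) = 52*sqrt(2)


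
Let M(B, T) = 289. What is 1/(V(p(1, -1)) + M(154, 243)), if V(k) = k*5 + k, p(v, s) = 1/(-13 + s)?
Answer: 7/2020 ≈ 0.0034653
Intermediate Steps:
V(k) = 6*k (V(k) = 5*k + k = 6*k)
1/(V(p(1, -1)) + M(154, 243)) = 1/(6/(-13 - 1) + 289) = 1/(6/(-14) + 289) = 1/(6*(-1/14) + 289) = 1/(-3/7 + 289) = 1/(2020/7) = 7/2020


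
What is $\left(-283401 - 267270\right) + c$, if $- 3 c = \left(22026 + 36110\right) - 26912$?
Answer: $-561079$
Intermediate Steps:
$c = -10408$ ($c = - \frac{\left(22026 + 36110\right) - 26912}{3} = - \frac{58136 - 26912}{3} = \left(- \frac{1}{3}\right) 31224 = -10408$)
$\left(-283401 - 267270\right) + c = \left(-283401 - 267270\right) - 10408 = -550671 - 10408 = -561079$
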